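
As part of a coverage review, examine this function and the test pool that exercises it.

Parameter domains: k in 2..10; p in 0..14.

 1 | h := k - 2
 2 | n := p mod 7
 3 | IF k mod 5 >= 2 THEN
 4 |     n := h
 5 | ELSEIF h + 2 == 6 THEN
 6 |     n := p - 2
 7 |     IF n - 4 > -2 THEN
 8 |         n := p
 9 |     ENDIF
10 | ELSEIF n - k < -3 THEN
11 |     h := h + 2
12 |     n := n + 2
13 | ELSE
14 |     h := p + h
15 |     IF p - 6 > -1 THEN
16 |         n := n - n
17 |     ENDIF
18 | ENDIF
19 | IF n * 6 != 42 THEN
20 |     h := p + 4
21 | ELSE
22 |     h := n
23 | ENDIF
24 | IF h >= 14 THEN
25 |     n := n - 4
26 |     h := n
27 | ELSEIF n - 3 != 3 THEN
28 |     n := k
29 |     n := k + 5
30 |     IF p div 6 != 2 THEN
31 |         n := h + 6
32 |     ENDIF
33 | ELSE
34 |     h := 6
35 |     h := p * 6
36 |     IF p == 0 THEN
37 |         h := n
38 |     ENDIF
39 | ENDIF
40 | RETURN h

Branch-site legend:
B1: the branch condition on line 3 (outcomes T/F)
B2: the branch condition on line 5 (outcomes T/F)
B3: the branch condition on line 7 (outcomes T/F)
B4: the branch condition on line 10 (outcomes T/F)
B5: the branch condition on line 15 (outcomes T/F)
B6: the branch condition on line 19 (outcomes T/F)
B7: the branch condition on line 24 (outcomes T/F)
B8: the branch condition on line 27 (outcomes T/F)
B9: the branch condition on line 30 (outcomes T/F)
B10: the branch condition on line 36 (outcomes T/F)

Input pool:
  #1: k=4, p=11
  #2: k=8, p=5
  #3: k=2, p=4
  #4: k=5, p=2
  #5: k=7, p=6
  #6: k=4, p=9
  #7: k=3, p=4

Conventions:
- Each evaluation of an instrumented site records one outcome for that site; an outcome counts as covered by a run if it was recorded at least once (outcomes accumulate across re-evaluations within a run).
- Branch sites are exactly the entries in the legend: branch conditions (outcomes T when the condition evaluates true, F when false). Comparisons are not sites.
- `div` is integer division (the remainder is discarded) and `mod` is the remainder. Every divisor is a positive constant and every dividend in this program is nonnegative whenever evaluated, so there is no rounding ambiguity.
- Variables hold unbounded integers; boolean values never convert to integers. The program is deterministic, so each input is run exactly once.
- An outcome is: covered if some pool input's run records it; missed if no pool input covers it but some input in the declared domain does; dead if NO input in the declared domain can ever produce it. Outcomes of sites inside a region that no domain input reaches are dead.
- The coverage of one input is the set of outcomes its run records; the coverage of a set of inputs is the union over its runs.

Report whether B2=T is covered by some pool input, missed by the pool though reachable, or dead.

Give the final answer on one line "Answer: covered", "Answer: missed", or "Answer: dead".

no pool input records B2=T
but domain input (k=6, p=0) does record it -> reachable, so missed

Answer: missed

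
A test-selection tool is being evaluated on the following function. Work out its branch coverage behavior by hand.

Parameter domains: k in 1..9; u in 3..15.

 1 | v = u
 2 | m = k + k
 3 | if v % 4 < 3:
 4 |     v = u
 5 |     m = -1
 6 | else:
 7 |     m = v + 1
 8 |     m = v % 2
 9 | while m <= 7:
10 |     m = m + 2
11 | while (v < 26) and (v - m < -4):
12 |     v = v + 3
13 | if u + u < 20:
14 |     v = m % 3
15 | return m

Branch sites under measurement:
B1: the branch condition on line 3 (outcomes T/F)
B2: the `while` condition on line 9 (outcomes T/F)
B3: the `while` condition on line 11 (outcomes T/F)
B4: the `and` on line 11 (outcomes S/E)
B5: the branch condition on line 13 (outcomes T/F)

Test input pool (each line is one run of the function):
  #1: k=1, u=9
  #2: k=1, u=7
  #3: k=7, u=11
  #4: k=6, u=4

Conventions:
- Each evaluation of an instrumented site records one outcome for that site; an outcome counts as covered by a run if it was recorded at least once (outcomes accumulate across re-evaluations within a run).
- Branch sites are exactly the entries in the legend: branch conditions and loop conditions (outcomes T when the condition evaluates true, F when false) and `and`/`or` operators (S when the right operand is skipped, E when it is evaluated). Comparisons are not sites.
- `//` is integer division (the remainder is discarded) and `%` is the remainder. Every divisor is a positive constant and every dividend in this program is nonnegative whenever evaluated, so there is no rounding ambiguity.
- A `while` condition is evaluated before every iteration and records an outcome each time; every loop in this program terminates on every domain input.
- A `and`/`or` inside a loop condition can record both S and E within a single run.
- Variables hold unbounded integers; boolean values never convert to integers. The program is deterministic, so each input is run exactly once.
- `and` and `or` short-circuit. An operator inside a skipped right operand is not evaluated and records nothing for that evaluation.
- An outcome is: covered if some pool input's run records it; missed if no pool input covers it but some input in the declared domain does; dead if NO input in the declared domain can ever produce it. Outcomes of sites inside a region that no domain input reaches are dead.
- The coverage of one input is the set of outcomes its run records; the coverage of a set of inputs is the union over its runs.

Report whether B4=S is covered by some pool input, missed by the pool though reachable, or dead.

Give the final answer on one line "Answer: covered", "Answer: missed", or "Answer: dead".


no pool input records B4=S
checking all 117 inputs in the declared domain: B4=S is never recorded -> dead
Answer: dead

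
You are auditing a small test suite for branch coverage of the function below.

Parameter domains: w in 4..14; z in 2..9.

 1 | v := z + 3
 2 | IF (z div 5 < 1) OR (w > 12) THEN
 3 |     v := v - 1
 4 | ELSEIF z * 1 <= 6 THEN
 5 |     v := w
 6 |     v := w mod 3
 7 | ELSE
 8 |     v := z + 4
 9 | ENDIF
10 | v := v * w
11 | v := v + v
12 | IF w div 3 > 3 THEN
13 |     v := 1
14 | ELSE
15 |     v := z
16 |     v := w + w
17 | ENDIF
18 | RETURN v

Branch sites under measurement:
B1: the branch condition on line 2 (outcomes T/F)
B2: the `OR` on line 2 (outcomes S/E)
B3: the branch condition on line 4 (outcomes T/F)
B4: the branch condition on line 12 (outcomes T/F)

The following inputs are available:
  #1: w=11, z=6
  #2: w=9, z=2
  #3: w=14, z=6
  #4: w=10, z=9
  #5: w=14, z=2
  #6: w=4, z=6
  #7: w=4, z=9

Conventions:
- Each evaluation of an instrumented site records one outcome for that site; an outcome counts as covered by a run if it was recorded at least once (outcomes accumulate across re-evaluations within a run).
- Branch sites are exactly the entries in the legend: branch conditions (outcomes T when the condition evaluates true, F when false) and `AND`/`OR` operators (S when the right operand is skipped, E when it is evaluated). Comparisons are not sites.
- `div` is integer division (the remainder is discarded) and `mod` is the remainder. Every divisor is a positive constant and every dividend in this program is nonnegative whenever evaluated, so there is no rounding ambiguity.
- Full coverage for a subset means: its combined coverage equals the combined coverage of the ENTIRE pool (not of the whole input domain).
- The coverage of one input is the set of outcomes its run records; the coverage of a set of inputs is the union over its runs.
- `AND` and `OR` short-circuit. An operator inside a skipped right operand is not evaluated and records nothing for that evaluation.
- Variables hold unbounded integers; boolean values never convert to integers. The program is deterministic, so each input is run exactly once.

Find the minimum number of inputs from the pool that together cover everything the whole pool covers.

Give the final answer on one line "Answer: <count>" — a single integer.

input #1, w=11, z=6: outcomes B1=F, B2=E, B3=T, B4=F
input #2, w=9, z=2: outcomes B1=T, B2=S, B4=F
input #3, w=14, z=6: outcomes B1=T, B2=E, B4=T
input #4, w=10, z=9: outcomes B1=F, B2=E, B3=F, B4=F
input #5, w=14, z=2: outcomes B1=T, B2=S, B4=T
input #6, w=4, z=6: outcomes B1=F, B2=E, B3=T, B4=F
input #7, w=4, z=9: outcomes B1=F, B2=E, B3=F, B4=F
union over all inputs: B1=T, B1=F, B2=S, B2=E, B3=T, B3=F, B4=T, B4=F (8 outcomes)
every size-1 subset falls short of the 8 outcomes (best: 4/8)
every size-2 subset falls short of the 8 outcomes (best: 7/8)
inputs {1, 4, 5} (size 3) cover everything; no size-3 subset with a lexicographically smaller index list covers all 8

Answer: 3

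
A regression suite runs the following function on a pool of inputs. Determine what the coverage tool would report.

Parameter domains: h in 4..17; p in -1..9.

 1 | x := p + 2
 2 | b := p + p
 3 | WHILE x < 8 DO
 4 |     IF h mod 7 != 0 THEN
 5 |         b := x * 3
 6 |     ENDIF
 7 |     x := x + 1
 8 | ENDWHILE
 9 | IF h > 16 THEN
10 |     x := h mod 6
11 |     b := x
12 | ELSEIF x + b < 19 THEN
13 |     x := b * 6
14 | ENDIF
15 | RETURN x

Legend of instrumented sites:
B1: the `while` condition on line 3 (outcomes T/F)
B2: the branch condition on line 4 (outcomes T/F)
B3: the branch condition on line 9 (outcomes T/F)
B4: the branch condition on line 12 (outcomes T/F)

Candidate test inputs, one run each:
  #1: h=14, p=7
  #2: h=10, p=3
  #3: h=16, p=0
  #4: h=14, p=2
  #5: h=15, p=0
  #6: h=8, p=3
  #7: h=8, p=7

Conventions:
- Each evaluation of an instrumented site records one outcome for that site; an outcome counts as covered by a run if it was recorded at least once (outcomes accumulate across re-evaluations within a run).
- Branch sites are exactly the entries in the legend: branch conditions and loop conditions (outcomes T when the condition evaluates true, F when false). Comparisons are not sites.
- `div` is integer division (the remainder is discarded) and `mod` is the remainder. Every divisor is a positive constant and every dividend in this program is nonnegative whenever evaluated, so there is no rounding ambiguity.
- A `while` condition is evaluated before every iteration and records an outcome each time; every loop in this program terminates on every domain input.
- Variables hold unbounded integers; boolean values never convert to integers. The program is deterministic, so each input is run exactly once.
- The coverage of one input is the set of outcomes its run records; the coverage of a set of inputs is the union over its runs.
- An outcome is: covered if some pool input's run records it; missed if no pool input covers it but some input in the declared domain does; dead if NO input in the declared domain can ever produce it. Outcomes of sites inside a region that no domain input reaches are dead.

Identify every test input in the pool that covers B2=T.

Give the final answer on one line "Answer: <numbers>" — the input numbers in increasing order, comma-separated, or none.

input #1 (h=14, p=7): never hits B2=T
input #2 (h=10, p=3): hits B2=T
input #3 (h=16, p=0): hits B2=T
input #4 (h=14, p=2): never hits B2=T
input #5 (h=15, p=0): hits B2=T
input #6 (h=8, p=3): hits B2=T
input #7 (h=8, p=7): never hits B2=T

Answer: 2, 3, 5, 6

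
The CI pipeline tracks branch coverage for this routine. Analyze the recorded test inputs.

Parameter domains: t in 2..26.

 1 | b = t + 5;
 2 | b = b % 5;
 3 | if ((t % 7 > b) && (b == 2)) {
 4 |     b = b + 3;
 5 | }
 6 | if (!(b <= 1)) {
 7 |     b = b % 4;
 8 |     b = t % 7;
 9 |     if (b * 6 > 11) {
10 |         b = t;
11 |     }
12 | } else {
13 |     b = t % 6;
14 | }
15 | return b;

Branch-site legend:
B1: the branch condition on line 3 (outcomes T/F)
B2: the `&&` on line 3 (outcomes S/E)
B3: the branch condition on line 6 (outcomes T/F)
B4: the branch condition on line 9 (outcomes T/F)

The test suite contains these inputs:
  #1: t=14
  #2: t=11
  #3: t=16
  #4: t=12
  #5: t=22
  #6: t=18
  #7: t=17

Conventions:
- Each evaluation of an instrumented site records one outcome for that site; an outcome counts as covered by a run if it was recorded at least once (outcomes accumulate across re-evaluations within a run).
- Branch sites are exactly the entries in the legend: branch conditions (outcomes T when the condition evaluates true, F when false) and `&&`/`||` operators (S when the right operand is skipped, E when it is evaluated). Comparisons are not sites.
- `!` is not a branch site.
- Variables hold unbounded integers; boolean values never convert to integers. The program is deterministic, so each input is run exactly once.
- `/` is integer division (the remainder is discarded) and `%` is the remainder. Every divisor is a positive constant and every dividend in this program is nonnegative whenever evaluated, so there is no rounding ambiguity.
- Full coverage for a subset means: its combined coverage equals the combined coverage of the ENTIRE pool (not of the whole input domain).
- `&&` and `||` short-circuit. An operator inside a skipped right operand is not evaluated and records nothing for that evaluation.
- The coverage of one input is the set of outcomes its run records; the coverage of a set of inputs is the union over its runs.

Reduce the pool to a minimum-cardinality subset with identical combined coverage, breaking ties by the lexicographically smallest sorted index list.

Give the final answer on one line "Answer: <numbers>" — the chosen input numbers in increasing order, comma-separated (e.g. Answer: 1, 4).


test 1 (t=14) fires B2->S, B1->F, B3->T, B4->F; hits B1=F, B2=S, B3=T, B4=F
test 2 (t=11) fires B2->E, B1->F, B3->F; hits B1=F, B2=E, B3=F
test 3 (t=16) fires B2->E, B1->F, B3->F; hits B1=F, B2=E, B3=F
test 4 (t=12) fires B2->E, B1->T, B3->T, B4->T; hits B1=T, B2=E, B3=T, B4=T
test 5 (t=22) fires B2->S, B1->F, B3->T, B4->F; hits B1=F, B2=S, B3=T, B4=F
test 6 (t=18) fires B2->E, B1->F, B3->T, B4->T; hits B1=F, B2=E, B3=T, B4=T
test 7 (t=17) fires B2->E, B1->T, B3->T, B4->T; hits B1=T, B2=E, B3=T, B4=T
pool-wide coverage (8 outcomes): B1=T, B1=F, B2=S, B2=E, B3=T, B3=F, B4=T, B4=F
size 1 is not enough: best union over all size-1 subsets is 4/8
size 2 is not enough: best union over all size-2 subsets is 7/8
at size 3, {1, 2, 4} reaches all 8 outcomes; every lexicographically earlier size-3 subset fails
Answer: 1, 2, 4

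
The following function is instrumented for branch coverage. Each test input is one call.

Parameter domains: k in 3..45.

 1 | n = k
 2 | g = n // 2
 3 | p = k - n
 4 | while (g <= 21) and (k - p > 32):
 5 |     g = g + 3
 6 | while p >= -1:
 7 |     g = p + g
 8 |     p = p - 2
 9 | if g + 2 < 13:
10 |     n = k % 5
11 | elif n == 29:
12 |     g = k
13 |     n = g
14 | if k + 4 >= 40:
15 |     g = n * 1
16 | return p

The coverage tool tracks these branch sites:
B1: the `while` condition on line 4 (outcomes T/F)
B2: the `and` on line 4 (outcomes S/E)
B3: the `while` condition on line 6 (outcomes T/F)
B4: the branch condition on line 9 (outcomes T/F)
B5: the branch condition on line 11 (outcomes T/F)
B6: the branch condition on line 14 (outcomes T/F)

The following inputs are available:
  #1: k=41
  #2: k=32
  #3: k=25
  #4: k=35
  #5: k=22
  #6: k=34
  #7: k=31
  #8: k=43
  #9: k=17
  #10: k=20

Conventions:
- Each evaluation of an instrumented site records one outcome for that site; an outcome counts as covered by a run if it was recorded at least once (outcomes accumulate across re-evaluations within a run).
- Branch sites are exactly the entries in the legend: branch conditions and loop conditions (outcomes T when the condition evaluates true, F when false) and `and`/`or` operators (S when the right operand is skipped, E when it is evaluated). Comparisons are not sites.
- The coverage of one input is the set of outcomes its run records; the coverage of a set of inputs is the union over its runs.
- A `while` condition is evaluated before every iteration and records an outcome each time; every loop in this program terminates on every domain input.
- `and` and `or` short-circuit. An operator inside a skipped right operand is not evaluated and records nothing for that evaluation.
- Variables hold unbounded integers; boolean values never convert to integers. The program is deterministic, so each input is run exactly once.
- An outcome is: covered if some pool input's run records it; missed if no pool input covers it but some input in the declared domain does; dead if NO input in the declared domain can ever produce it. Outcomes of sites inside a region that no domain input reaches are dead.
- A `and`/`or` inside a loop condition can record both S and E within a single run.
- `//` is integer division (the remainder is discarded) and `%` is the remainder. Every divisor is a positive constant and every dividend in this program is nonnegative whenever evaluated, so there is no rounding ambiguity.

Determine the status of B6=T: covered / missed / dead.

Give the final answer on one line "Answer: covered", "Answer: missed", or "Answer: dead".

B6=T is recorded by pool input(s) 1, 8 -> covered

Answer: covered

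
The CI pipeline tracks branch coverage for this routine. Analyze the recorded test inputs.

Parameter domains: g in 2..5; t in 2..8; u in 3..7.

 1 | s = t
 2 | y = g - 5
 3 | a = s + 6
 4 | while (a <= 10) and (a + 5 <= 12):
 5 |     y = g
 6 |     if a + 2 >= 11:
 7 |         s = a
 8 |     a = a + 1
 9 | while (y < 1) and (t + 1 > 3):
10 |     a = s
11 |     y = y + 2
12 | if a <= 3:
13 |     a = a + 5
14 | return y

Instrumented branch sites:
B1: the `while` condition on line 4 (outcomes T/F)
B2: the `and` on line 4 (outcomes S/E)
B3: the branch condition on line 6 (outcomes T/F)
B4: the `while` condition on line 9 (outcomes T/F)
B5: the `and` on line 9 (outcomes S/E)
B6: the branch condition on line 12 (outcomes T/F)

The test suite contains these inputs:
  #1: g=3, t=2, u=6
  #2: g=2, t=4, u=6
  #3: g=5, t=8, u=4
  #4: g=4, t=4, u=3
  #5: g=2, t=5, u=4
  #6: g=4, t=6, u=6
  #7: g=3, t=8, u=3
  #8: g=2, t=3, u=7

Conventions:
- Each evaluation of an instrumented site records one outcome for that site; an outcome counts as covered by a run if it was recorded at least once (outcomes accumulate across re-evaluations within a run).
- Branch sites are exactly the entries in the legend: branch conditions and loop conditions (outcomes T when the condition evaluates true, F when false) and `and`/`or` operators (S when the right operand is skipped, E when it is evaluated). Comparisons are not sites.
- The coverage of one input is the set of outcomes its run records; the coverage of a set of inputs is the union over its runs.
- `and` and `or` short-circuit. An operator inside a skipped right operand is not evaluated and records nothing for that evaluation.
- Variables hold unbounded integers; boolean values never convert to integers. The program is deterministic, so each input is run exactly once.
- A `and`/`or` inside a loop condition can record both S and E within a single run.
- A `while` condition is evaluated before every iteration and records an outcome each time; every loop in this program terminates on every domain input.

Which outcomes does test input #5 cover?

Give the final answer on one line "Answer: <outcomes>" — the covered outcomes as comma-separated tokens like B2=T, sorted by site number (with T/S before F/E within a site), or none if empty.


Tracing the run of input #5 (g=2, t=5, u=4):
  B2->S, B1->F, B5->E, B4->T, B5->E, B4->T, B5->S, B4->F, B6->F
as a set, this run covers: B1=F, B2=S, B4=T, B4=F, B5=S, B5=E, B6=F
Answer: B1=F, B2=S, B4=T, B4=F, B5=S, B5=E, B6=F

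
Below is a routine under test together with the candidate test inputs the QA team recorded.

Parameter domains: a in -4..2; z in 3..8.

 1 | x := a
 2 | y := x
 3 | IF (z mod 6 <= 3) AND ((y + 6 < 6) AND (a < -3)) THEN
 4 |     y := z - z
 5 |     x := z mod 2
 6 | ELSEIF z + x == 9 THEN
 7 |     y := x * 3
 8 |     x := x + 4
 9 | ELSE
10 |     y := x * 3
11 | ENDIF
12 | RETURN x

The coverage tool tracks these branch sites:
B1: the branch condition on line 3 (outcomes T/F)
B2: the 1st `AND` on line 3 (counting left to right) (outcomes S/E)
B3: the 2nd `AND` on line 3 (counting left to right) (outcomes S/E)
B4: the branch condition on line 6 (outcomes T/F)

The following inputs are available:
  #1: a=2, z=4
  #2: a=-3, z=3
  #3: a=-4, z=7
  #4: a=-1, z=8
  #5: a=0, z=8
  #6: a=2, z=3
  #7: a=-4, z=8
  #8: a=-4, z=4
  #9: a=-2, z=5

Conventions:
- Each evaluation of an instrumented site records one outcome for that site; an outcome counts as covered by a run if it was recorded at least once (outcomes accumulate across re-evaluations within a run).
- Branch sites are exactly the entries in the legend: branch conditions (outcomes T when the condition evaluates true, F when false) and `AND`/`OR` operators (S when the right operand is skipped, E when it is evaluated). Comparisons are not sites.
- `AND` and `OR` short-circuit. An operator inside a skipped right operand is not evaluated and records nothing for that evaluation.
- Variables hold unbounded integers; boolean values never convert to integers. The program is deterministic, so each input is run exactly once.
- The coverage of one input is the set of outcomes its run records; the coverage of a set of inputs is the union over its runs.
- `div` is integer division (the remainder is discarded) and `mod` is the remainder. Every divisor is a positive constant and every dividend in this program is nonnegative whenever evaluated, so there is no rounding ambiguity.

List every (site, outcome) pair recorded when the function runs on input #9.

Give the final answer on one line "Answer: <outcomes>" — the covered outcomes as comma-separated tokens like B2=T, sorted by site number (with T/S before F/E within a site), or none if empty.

Tracing the run of input #9 (a=-2, z=5):
  B2->S, B1->F, B4->F
as a set, this run covers: B1=F, B2=S, B4=F

Answer: B1=F, B2=S, B4=F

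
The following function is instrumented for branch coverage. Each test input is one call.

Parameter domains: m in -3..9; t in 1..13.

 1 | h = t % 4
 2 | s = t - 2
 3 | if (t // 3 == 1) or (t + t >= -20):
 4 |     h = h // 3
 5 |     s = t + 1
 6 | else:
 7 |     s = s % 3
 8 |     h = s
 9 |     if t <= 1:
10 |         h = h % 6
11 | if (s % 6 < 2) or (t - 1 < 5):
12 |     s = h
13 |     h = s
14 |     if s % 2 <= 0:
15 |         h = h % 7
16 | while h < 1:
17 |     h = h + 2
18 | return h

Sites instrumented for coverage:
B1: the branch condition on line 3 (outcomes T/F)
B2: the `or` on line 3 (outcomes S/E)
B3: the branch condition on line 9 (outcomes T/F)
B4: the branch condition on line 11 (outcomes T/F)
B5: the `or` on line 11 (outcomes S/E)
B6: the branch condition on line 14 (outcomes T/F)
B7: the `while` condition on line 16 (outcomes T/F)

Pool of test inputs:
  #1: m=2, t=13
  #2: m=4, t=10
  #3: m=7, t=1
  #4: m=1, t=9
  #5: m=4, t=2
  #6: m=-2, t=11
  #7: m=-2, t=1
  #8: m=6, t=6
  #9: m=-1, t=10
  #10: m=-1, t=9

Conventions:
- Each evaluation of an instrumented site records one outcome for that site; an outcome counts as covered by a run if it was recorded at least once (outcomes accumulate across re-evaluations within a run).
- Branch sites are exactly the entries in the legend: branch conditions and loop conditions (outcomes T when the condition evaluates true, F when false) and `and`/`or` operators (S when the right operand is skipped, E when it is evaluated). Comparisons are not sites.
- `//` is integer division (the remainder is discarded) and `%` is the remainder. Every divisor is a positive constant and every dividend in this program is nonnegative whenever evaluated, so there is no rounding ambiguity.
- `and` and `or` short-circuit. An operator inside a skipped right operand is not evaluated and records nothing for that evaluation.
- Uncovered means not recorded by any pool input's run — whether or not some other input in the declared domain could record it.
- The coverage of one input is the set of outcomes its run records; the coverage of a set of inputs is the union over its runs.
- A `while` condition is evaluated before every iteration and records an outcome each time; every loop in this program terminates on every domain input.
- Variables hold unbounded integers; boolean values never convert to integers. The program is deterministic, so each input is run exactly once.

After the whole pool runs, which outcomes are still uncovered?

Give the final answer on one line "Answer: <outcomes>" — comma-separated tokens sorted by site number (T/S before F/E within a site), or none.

test 1 (m=2, t=13) hits B1=T, B2=E, B4=F, B5=E, B7=T, B7=F
test 2 (m=4, t=10) hits B1=T, B2=E, B4=F, B5=E, B7=T, B7=F
test 3 (m=7, t=1) hits B1=T, B2=E, B4=T, B5=E, B6=T, B7=T, B7=F
test 4 (m=1, t=9) hits B1=T, B2=E, B4=F, B5=E, B7=T, B7=F
test 5 (m=4, t=2) hits B1=T, B2=E, B4=T, B5=E, B6=T, B7=T, B7=F
test 6 (m=-2, t=11) hits B1=T, B2=E, B4=T, B5=S, B6=F, B7=F
test 7 (m=-2, t=1) hits B1=T, B2=E, B4=T, B5=E, B6=T, B7=T, B7=F
test 8 (m=6, t=6) hits B1=T, B2=E, B4=T, B5=S, B6=T, B7=T, B7=F
test 9 (m=-1, t=10) hits B1=T, B2=E, B4=F, B5=E, B7=T, B7=F
test 10 (m=-1, t=9) hits B1=T, B2=E, B4=F, B5=E, B7=T, B7=F
union over the pool: B1=T, B2=E, B4=T, B4=F, B5=S, B5=E, B6=T, B6=F, B7=T, B7=F
uncovered (4 of 14): B1=F, B2=S, B3=T, B3=F

Answer: B1=F, B2=S, B3=T, B3=F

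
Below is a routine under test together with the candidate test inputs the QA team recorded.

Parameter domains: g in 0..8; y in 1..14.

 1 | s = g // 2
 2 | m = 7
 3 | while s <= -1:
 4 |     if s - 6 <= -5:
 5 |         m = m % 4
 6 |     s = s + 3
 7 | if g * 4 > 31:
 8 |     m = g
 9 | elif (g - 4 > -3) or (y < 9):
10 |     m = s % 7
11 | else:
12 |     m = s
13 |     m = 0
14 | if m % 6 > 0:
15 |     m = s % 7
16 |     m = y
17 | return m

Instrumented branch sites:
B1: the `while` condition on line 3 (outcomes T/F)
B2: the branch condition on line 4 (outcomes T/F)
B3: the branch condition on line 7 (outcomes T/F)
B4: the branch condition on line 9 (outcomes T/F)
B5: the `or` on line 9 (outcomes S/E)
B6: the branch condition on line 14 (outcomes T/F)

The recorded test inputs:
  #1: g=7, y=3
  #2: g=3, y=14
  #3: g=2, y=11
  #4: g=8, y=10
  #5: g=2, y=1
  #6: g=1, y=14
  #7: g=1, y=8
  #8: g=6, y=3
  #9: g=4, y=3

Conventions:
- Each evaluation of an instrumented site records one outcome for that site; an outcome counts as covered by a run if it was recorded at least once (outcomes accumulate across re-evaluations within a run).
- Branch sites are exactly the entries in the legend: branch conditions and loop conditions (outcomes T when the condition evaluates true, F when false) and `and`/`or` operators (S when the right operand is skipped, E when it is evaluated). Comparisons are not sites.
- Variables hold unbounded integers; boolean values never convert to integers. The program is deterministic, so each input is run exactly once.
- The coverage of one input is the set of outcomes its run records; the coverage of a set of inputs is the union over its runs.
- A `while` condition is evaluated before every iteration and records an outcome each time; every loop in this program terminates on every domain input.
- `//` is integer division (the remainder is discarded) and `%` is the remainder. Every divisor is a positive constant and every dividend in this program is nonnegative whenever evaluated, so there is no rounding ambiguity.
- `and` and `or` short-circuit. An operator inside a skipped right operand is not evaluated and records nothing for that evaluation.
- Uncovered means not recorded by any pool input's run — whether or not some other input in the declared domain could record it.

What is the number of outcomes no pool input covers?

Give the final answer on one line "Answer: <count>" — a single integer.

input #1 (g=7, y=3): events B1->F, B3->F, B5->S, B4->T, B6->T; covers B1=F, B3=F, B4=T, B5=S, B6=T
input #2 (g=3, y=14): events B1->F, B3->F, B5->S, B4->T, B6->T; covers B1=F, B3=F, B4=T, B5=S, B6=T
input #3 (g=2, y=11): events B1->F, B3->F, B5->S, B4->T, B6->T; covers B1=F, B3=F, B4=T, B5=S, B6=T
input #4 (g=8, y=10): events B1->F, B3->T, B6->T; covers B1=F, B3=T, B6=T
input #5 (g=2, y=1): events B1->F, B3->F, B5->S, B4->T, B6->T; covers B1=F, B3=F, B4=T, B5=S, B6=T
input #6 (g=1, y=14): events B1->F, B3->F, B5->E, B4->F, B6->F; covers B1=F, B3=F, B4=F, B5=E, B6=F
input #7 (g=1, y=8): events B1->F, B3->F, B5->E, B4->T, B6->F; covers B1=F, B3=F, B4=T, B5=E, B6=F
input #8 (g=6, y=3): events B1->F, B3->F, B5->S, B4->T, B6->T; covers B1=F, B3=F, B4=T, B5=S, B6=T
input #9 (g=4, y=3): events B1->F, B3->F, B5->S, B4->T, B6->T; covers B1=F, B3=F, B4=T, B5=S, B6=T
union over the pool: B1=F, B3=T, B3=F, B4=T, B4=F, B5=S, B5=E, B6=T, B6=F
uncovered (3 of 12): B1=T, B2=T, B2=F

Answer: 3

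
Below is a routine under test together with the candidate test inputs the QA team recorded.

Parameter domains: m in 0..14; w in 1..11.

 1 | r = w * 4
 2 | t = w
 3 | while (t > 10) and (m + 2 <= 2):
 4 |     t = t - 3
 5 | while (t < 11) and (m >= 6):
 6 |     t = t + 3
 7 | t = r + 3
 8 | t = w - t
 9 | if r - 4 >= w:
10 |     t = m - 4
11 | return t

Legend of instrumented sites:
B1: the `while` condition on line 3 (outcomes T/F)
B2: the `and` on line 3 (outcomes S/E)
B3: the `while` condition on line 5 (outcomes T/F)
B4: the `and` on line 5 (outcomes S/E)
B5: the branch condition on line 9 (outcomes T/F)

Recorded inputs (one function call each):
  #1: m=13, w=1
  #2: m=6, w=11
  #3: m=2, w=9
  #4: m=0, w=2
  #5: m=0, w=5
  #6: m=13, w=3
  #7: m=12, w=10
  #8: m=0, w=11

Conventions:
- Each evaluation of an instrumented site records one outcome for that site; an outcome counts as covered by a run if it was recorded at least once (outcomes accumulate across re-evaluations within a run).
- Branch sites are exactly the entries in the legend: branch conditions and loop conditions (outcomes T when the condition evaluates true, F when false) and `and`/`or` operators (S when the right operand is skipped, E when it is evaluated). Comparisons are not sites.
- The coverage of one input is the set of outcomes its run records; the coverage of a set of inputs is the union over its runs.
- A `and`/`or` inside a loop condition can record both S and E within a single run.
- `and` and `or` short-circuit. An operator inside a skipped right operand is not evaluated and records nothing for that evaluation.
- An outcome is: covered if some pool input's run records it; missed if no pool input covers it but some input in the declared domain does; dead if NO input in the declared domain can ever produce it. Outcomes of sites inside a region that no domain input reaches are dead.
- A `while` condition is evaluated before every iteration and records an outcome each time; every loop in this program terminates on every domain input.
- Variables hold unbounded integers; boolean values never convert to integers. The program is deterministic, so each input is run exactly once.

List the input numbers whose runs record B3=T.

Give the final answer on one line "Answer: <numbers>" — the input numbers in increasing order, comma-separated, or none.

input #1 (m=13, w=1): records B3=T
input #2 (m=6, w=11): does not record B3=T
input #3 (m=2, w=9): does not record B3=T
input #4 (m=0, w=2): does not record B3=T
input #5 (m=0, w=5): does not record B3=T
input #6 (m=13, w=3): records B3=T
input #7 (m=12, w=10): records B3=T
input #8 (m=0, w=11): does not record B3=T

Answer: 1, 6, 7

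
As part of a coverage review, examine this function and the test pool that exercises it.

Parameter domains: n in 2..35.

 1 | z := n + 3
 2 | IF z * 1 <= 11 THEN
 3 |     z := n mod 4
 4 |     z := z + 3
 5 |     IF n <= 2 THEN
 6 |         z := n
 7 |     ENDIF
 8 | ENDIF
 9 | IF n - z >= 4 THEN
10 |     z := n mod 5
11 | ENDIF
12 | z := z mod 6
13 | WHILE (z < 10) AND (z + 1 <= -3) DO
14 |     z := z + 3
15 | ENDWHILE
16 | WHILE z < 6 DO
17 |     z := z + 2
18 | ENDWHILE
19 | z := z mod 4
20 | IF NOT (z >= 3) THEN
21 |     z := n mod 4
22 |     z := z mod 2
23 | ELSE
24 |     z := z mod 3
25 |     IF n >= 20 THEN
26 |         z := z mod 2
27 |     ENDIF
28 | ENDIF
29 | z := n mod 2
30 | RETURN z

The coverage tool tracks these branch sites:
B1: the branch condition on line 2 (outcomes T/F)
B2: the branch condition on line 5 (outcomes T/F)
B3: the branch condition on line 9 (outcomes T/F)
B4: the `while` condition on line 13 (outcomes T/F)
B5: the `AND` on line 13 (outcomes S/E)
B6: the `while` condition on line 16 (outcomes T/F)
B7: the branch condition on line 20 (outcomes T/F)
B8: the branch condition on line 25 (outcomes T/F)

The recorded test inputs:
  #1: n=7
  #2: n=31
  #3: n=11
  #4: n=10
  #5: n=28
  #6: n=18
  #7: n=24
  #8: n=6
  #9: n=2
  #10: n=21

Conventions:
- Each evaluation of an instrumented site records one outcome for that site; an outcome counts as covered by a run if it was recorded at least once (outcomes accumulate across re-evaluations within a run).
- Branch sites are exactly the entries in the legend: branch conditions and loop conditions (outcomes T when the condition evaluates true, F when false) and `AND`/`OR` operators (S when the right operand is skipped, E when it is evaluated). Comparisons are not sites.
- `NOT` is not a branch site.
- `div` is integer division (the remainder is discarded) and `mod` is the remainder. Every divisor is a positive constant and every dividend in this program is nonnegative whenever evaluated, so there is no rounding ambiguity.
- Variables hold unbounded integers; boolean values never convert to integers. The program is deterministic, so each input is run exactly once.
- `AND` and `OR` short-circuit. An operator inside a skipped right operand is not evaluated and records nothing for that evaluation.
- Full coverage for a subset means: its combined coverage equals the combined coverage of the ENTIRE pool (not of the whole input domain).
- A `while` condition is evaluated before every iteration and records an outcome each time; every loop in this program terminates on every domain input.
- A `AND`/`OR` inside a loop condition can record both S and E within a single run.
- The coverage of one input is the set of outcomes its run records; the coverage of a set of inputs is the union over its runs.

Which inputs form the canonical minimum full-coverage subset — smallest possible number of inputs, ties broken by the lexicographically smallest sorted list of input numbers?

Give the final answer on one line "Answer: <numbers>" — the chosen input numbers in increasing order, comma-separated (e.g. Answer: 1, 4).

test 1 (n=7) fires B1->T, B2->F, B3->F, B5->E, B4->F, B6->T, B6->T, B6->T, B6->F, B7->T; hits B1=T, B2=F, B3=F, B4=F, B5=E, B6=T, B6=F, B7=T
test 2 (n=31) fires B1->F, B3->F, B5->E, B4->F, B6->T, B6->F, B7->T; hits B1=F, B3=F, B4=F, B5=E, B6=T, B6=F, B7=T
test 3 (n=11) fires B1->F, B3->F, B5->E, B4->F, B6->T, B6->T, B6->F, B7->T; hits B1=F, B3=F, B4=F, B5=E, B6=T, B6=F, B7=T
test 4 (n=10) fires B1->F, B3->F, B5->E, B4->F, B6->T, B6->T, B6->T, B6->F, B7->F, B8->F; hits B1=F, B3=F, B4=F, B5=E, B6=T, B6=F, B7=F, B8=F
test 5 (n=28) fires B1->F, B3->F, B5->E, B4->F, B6->T, B6->T, B6->T, B6->F, B7->F, B8->T; hits B1=F, B3=F, B4=F, B5=E, B6=T, B6=F, B7=F, B8=T
test 6 (n=18) fires B1->F, B3->F, B5->E, B4->F, B6->T, B6->T, B6->F, B7->F, B8->F; hits B1=F, B3=F, B4=F, B5=E, B6=T, B6=F, B7=F, B8=F
test 7 (n=24) fires B1->F, B3->F, B5->E, B4->F, B6->T, B6->T, B6->F, B7->F, B8->T; hits B1=F, B3=F, B4=F, B5=E, B6=T, B6=F, B7=F, B8=T
test 8 (n=6) fires B1->T, B2->F, B3->F, B5->E, B4->F, B6->T, B6->F, B7->F, B8->F; hits B1=T, B2=F, B3=F, B4=F, B5=E, B6=T, B6=F, B7=F, B8=F
test 9 (n=2) fires B1->T, B2->T, B3->F, B5->E, B4->F, B6->T, B6->T, B6->F, B7->T; hits B1=T, B2=T, B3=F, B4=F, B5=E, B6=T, B6=F, B7=T
test 10 (n=21) fires B1->F, B3->F, B5->E, B4->F, B6->T, B6->T, B6->T, B6->F, B7->T; hits B1=F, B3=F, B4=F, B5=E, B6=T, B6=F, B7=T
pool-wide coverage (13 outcomes): B1=T, B1=F, B2=T, B2=F, B3=F, B4=F, B5=E, B6=T, B6=F, B7=T, B7=F, B8=T, B8=F
no size-1 subset reaches all 13 outcomes (best union: 9/13)
no size-2 subset reaches all 13 outcomes (best union: 11/13)
size 3: inputs {5, 8, 9} cover all 13 outcomes, and no lexicographically smaller subset of this size does

Answer: 5, 8, 9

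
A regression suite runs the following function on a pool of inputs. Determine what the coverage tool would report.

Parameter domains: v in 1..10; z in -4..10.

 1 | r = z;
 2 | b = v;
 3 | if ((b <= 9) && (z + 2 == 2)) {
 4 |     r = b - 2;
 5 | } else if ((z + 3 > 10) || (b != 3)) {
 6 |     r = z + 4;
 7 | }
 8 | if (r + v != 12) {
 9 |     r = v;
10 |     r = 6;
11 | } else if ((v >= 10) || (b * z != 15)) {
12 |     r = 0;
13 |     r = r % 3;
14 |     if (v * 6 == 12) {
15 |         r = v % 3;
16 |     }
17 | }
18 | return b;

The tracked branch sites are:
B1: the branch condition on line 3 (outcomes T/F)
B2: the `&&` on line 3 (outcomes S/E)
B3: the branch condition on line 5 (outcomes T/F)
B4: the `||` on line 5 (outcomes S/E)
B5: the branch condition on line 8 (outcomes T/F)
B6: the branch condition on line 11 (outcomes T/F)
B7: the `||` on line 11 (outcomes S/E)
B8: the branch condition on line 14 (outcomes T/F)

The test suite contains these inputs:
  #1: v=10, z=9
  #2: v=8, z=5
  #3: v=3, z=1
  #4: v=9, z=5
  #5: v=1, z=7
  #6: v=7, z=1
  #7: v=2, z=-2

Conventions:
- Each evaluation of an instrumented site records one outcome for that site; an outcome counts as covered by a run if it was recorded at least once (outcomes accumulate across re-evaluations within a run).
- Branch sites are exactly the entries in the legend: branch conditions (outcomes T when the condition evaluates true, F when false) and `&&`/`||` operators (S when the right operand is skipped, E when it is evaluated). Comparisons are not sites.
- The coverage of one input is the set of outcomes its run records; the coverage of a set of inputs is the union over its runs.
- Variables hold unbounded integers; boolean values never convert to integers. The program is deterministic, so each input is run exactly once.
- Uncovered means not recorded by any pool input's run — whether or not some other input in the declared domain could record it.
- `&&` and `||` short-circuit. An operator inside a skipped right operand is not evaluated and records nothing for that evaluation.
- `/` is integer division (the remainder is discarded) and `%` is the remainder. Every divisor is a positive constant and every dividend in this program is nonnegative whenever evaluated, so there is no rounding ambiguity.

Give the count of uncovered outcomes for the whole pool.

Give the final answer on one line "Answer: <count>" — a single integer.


input #1, v=10, z=9: events B2->S, B1->F, B4->S, B3->T, B5->T; outcomes B1=F, B2=S, B3=T, B4=S, B5=T
input #2, v=8, z=5: events B2->E, B1->F, B4->E, B3->T, B5->T; outcomes B1=F, B2=E, B3=T, B4=E, B5=T
input #3, v=3, z=1: events B2->E, B1->F, B4->E, B3->F, B5->T; outcomes B1=F, B2=E, B3=F, B4=E, B5=T
input #4, v=9, z=5: events B2->E, B1->F, B4->E, B3->T, B5->T; outcomes B1=F, B2=E, B3=T, B4=E, B5=T
input #5, v=1, z=7: events B2->E, B1->F, B4->E, B3->T, B5->F, B7->E, B6->T, B8->F; outcomes B1=F, B2=E, B3=T, B4=E, B5=F, B6=T, B7=E, B8=F
input #6, v=7, z=1: events B2->E, B1->F, B4->E, B3->T, B5->F, B7->E, B6->T, B8->F; outcomes B1=F, B2=E, B3=T, B4=E, B5=F, B6=T, B7=E, B8=F
input #7, v=2, z=-2: events B2->E, B1->F, B4->E, B3->T, B5->T; outcomes B1=F, B2=E, B3=T, B4=E, B5=T
union over the pool: B1=F, B2=S, B2=E, B3=T, B3=F, B4=S, B4=E, B5=T, B5=F, B6=T, B7=E, B8=F
uncovered (4 of 16): B1=T, B6=F, B7=S, B8=T
Answer: 4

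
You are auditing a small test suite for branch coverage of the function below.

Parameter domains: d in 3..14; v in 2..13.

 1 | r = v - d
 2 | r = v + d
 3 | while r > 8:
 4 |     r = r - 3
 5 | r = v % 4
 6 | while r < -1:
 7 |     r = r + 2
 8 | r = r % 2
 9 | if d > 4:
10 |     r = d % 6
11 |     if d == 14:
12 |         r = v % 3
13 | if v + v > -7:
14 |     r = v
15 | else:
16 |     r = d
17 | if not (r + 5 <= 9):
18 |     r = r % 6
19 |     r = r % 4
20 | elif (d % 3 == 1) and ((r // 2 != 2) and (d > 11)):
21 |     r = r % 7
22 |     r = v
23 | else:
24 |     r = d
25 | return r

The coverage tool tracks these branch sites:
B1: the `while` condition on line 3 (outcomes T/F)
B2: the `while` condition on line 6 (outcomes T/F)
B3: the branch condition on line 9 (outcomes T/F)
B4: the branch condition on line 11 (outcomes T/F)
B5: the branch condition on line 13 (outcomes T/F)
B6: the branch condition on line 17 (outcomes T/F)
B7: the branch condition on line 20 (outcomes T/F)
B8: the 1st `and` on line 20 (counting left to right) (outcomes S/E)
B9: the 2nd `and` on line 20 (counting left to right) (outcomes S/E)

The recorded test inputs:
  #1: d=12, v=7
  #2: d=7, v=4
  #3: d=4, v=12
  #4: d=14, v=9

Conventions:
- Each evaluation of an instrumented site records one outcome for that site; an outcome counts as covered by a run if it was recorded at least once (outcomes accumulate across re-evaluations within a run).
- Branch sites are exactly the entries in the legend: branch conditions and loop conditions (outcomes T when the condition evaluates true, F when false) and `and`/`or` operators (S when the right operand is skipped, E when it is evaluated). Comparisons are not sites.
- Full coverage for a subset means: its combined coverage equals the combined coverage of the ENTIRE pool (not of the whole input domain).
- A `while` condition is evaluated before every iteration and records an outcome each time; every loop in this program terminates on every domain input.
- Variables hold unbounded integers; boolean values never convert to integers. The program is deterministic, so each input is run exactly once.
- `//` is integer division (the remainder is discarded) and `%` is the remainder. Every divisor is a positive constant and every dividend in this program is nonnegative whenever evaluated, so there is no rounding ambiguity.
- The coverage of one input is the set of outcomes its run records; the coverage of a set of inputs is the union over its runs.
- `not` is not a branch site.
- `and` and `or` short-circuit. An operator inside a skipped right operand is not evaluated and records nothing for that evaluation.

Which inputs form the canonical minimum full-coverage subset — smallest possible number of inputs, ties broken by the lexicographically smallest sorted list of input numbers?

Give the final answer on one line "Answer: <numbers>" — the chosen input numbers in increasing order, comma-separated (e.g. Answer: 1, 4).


input #1 (d=12, v=7): covers B1=T, B1=F, B2=F, B3=T, B4=F, B5=T, B6=T
input #2 (d=7, v=4): covers B1=T, B1=F, B2=F, B3=T, B4=F, B5=T, B6=F, B7=F, B8=E, B9=S
input #3 (d=4, v=12): covers B1=T, B1=F, B2=F, B3=F, B5=T, B6=T
input #4 (d=14, v=9): covers B1=T, B1=F, B2=F, B3=T, B4=T, B5=T, B6=T
union over all inputs: B1=T, B1=F, B2=F, B3=T, B3=F, B4=T, B4=F, B5=T, B6=T, B6=F, B7=F, B8=E, B9=S (13 outcomes)
every size-1 subset falls short of the 13 outcomes (best: 10/13)
every size-2 subset falls short of the 13 outcomes (best: 12/13)
size 3: inputs {2, 3, 4} cover all 13 outcomes, and no lexicographically smaller subset of this size does
Answer: 2, 3, 4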